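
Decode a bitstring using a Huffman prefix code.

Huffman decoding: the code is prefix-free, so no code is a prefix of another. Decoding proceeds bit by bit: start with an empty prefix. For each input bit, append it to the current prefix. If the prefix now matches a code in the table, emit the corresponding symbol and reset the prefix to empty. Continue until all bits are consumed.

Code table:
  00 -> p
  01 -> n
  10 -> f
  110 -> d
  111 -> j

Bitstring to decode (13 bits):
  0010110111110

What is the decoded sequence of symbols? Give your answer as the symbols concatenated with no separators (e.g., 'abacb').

Bit 0: prefix='0' (no match yet)
Bit 1: prefix='00' -> emit 'p', reset
Bit 2: prefix='1' (no match yet)
Bit 3: prefix='10' -> emit 'f', reset
Bit 4: prefix='1' (no match yet)
Bit 5: prefix='11' (no match yet)
Bit 6: prefix='110' -> emit 'd', reset
Bit 7: prefix='1' (no match yet)
Bit 8: prefix='11' (no match yet)
Bit 9: prefix='111' -> emit 'j', reset
Bit 10: prefix='1' (no match yet)
Bit 11: prefix='11' (no match yet)
Bit 12: prefix='110' -> emit 'd', reset

Answer: pfdjd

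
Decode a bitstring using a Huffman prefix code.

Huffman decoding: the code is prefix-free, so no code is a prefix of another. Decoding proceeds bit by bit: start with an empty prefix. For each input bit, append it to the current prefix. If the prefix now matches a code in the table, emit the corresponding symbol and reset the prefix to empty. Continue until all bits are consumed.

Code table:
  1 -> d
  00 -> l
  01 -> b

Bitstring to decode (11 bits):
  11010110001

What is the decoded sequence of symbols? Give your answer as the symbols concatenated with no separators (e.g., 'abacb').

Bit 0: prefix='1' -> emit 'd', reset
Bit 1: prefix='1' -> emit 'd', reset
Bit 2: prefix='0' (no match yet)
Bit 3: prefix='01' -> emit 'b', reset
Bit 4: prefix='0' (no match yet)
Bit 5: prefix='01' -> emit 'b', reset
Bit 6: prefix='1' -> emit 'd', reset
Bit 7: prefix='0' (no match yet)
Bit 8: prefix='00' -> emit 'l', reset
Bit 9: prefix='0' (no match yet)
Bit 10: prefix='01' -> emit 'b', reset

Answer: ddbbdlb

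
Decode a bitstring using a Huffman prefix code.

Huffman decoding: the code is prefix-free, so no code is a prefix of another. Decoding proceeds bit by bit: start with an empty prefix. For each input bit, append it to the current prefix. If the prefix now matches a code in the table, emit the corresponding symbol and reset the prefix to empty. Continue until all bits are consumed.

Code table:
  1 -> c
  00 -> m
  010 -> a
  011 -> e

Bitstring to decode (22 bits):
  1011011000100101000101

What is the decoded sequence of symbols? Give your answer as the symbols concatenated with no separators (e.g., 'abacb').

Bit 0: prefix='1' -> emit 'c', reset
Bit 1: prefix='0' (no match yet)
Bit 2: prefix='01' (no match yet)
Bit 3: prefix='011' -> emit 'e', reset
Bit 4: prefix='0' (no match yet)
Bit 5: prefix='01' (no match yet)
Bit 6: prefix='011' -> emit 'e', reset
Bit 7: prefix='0' (no match yet)
Bit 8: prefix='00' -> emit 'm', reset
Bit 9: prefix='0' (no match yet)
Bit 10: prefix='01' (no match yet)
Bit 11: prefix='010' -> emit 'a', reset
Bit 12: prefix='0' (no match yet)
Bit 13: prefix='01' (no match yet)
Bit 14: prefix='010' -> emit 'a', reset
Bit 15: prefix='1' -> emit 'c', reset
Bit 16: prefix='0' (no match yet)
Bit 17: prefix='00' -> emit 'm', reset
Bit 18: prefix='0' (no match yet)
Bit 19: prefix='01' (no match yet)
Bit 20: prefix='010' -> emit 'a', reset
Bit 21: prefix='1' -> emit 'c', reset

Answer: ceemaacmac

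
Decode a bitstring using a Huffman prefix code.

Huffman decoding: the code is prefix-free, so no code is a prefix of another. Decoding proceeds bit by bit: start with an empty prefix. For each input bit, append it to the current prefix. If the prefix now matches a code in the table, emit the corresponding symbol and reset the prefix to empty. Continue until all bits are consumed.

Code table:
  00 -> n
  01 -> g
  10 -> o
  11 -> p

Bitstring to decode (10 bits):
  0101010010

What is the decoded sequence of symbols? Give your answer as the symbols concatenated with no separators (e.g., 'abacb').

Answer: gggno

Derivation:
Bit 0: prefix='0' (no match yet)
Bit 1: prefix='01' -> emit 'g', reset
Bit 2: prefix='0' (no match yet)
Bit 3: prefix='01' -> emit 'g', reset
Bit 4: prefix='0' (no match yet)
Bit 5: prefix='01' -> emit 'g', reset
Bit 6: prefix='0' (no match yet)
Bit 7: prefix='00' -> emit 'n', reset
Bit 8: prefix='1' (no match yet)
Bit 9: prefix='10' -> emit 'o', reset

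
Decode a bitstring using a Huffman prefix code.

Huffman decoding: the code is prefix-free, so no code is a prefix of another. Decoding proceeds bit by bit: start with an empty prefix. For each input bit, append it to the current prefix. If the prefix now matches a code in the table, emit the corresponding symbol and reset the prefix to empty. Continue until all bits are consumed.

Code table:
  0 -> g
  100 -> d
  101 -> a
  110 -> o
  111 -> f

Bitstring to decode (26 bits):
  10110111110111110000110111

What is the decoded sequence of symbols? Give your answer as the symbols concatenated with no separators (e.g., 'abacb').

Bit 0: prefix='1' (no match yet)
Bit 1: prefix='10' (no match yet)
Bit 2: prefix='101' -> emit 'a', reset
Bit 3: prefix='1' (no match yet)
Bit 4: prefix='10' (no match yet)
Bit 5: prefix='101' -> emit 'a', reset
Bit 6: prefix='1' (no match yet)
Bit 7: prefix='11' (no match yet)
Bit 8: prefix='111' -> emit 'f', reset
Bit 9: prefix='1' (no match yet)
Bit 10: prefix='10' (no match yet)
Bit 11: prefix='101' -> emit 'a', reset
Bit 12: prefix='1' (no match yet)
Bit 13: prefix='11' (no match yet)
Bit 14: prefix='111' -> emit 'f', reset
Bit 15: prefix='1' (no match yet)
Bit 16: prefix='10' (no match yet)
Bit 17: prefix='100' -> emit 'd', reset
Bit 18: prefix='0' -> emit 'g', reset
Bit 19: prefix='0' -> emit 'g', reset
Bit 20: prefix='1' (no match yet)
Bit 21: prefix='11' (no match yet)
Bit 22: prefix='110' -> emit 'o', reset
Bit 23: prefix='1' (no match yet)
Bit 24: prefix='11' (no match yet)
Bit 25: prefix='111' -> emit 'f', reset

Answer: aafafdggof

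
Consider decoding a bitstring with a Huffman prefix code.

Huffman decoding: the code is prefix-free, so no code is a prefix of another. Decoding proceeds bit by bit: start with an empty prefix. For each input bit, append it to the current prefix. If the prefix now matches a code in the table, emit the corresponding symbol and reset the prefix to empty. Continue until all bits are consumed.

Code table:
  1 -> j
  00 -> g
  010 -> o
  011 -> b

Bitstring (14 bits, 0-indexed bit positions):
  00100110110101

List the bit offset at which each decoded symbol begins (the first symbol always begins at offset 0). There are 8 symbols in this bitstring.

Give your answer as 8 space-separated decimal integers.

Bit 0: prefix='0' (no match yet)
Bit 1: prefix='00' -> emit 'g', reset
Bit 2: prefix='1' -> emit 'j', reset
Bit 3: prefix='0' (no match yet)
Bit 4: prefix='00' -> emit 'g', reset
Bit 5: prefix='1' -> emit 'j', reset
Bit 6: prefix='1' -> emit 'j', reset
Bit 7: prefix='0' (no match yet)
Bit 8: prefix='01' (no match yet)
Bit 9: prefix='011' -> emit 'b', reset
Bit 10: prefix='0' (no match yet)
Bit 11: prefix='01' (no match yet)
Bit 12: prefix='010' -> emit 'o', reset
Bit 13: prefix='1' -> emit 'j', reset

Answer: 0 2 3 5 6 7 10 13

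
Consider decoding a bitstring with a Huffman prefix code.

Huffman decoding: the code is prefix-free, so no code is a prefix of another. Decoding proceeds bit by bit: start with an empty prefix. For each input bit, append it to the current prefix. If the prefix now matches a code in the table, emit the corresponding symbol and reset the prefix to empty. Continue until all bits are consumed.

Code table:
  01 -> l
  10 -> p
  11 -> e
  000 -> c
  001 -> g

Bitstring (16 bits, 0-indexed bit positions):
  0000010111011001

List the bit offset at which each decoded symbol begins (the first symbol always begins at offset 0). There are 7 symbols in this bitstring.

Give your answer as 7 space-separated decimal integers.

Bit 0: prefix='0' (no match yet)
Bit 1: prefix='00' (no match yet)
Bit 2: prefix='000' -> emit 'c', reset
Bit 3: prefix='0' (no match yet)
Bit 4: prefix='00' (no match yet)
Bit 5: prefix='001' -> emit 'g', reset
Bit 6: prefix='0' (no match yet)
Bit 7: prefix='01' -> emit 'l', reset
Bit 8: prefix='1' (no match yet)
Bit 9: prefix='11' -> emit 'e', reset
Bit 10: prefix='0' (no match yet)
Bit 11: prefix='01' -> emit 'l', reset
Bit 12: prefix='1' (no match yet)
Bit 13: prefix='10' -> emit 'p', reset
Bit 14: prefix='0' (no match yet)
Bit 15: prefix='01' -> emit 'l', reset

Answer: 0 3 6 8 10 12 14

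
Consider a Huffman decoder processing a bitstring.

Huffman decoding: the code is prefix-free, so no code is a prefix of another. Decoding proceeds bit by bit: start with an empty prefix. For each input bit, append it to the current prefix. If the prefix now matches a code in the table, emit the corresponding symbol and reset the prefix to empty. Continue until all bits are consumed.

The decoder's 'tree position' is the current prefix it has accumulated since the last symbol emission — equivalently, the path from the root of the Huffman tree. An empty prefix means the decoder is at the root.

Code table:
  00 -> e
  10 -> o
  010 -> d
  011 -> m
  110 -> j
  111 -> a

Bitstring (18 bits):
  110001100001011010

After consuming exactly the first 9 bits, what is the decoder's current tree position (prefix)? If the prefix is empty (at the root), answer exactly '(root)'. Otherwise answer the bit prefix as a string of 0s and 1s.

Answer: 0

Derivation:
Bit 0: prefix='1' (no match yet)
Bit 1: prefix='11' (no match yet)
Bit 2: prefix='110' -> emit 'j', reset
Bit 3: prefix='0' (no match yet)
Bit 4: prefix='00' -> emit 'e', reset
Bit 5: prefix='1' (no match yet)
Bit 6: prefix='11' (no match yet)
Bit 7: prefix='110' -> emit 'j', reset
Bit 8: prefix='0' (no match yet)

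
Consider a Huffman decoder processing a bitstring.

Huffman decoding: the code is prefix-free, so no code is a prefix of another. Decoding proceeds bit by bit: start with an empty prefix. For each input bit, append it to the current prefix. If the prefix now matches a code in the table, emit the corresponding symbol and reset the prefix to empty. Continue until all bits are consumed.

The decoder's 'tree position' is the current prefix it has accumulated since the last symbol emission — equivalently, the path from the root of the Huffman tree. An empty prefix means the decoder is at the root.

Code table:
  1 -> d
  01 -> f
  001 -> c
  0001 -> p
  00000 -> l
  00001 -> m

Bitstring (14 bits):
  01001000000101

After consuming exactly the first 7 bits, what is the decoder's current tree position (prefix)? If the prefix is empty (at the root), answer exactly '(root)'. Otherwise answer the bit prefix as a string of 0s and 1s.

Bit 0: prefix='0' (no match yet)
Bit 1: prefix='01' -> emit 'f', reset
Bit 2: prefix='0' (no match yet)
Bit 3: prefix='00' (no match yet)
Bit 4: prefix='001' -> emit 'c', reset
Bit 5: prefix='0' (no match yet)
Bit 6: prefix='00' (no match yet)

Answer: 00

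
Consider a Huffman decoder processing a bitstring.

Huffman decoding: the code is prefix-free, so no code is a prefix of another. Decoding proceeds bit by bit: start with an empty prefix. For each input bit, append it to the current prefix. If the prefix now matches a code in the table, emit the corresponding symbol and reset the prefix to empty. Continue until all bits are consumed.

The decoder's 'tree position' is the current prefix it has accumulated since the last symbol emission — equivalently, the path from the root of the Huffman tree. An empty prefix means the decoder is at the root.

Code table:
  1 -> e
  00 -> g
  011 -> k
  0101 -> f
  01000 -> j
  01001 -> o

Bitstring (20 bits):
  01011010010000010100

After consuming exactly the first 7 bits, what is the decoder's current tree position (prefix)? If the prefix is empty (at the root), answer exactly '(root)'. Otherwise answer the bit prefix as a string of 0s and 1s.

Answer: 01

Derivation:
Bit 0: prefix='0' (no match yet)
Bit 1: prefix='01' (no match yet)
Bit 2: prefix='010' (no match yet)
Bit 3: prefix='0101' -> emit 'f', reset
Bit 4: prefix='1' -> emit 'e', reset
Bit 5: prefix='0' (no match yet)
Bit 6: prefix='01' (no match yet)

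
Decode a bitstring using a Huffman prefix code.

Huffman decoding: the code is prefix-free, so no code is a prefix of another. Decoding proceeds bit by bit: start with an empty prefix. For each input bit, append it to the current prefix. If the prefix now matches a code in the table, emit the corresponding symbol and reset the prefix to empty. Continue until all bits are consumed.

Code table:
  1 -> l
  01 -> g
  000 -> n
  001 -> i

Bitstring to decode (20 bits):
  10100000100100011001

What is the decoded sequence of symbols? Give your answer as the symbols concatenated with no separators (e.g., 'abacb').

Answer: lgniinlli

Derivation:
Bit 0: prefix='1' -> emit 'l', reset
Bit 1: prefix='0' (no match yet)
Bit 2: prefix='01' -> emit 'g', reset
Bit 3: prefix='0' (no match yet)
Bit 4: prefix='00' (no match yet)
Bit 5: prefix='000' -> emit 'n', reset
Bit 6: prefix='0' (no match yet)
Bit 7: prefix='00' (no match yet)
Bit 8: prefix='001' -> emit 'i', reset
Bit 9: prefix='0' (no match yet)
Bit 10: prefix='00' (no match yet)
Bit 11: prefix='001' -> emit 'i', reset
Bit 12: prefix='0' (no match yet)
Bit 13: prefix='00' (no match yet)
Bit 14: prefix='000' -> emit 'n', reset
Bit 15: prefix='1' -> emit 'l', reset
Bit 16: prefix='1' -> emit 'l', reset
Bit 17: prefix='0' (no match yet)
Bit 18: prefix='00' (no match yet)
Bit 19: prefix='001' -> emit 'i', reset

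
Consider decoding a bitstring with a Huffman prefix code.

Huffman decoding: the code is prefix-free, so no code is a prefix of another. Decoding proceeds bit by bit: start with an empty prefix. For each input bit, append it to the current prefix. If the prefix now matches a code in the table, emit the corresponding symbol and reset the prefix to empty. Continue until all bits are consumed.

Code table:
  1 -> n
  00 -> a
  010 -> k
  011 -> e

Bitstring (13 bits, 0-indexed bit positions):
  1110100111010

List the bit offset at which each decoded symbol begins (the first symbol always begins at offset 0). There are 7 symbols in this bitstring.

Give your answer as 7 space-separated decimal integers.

Bit 0: prefix='1' -> emit 'n', reset
Bit 1: prefix='1' -> emit 'n', reset
Bit 2: prefix='1' -> emit 'n', reset
Bit 3: prefix='0' (no match yet)
Bit 4: prefix='01' (no match yet)
Bit 5: prefix='010' -> emit 'k', reset
Bit 6: prefix='0' (no match yet)
Bit 7: prefix='01' (no match yet)
Bit 8: prefix='011' -> emit 'e', reset
Bit 9: prefix='1' -> emit 'n', reset
Bit 10: prefix='0' (no match yet)
Bit 11: prefix='01' (no match yet)
Bit 12: prefix='010' -> emit 'k', reset

Answer: 0 1 2 3 6 9 10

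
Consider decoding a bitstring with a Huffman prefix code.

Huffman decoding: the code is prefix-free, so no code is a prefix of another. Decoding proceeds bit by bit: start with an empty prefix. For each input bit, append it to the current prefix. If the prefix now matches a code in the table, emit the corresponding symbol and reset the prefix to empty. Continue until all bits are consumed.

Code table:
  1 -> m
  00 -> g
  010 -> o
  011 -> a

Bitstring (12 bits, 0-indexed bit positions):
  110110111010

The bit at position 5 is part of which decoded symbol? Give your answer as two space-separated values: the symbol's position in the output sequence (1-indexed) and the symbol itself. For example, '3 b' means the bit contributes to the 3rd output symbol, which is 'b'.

Answer: 4 a

Derivation:
Bit 0: prefix='1' -> emit 'm', reset
Bit 1: prefix='1' -> emit 'm', reset
Bit 2: prefix='0' (no match yet)
Bit 3: prefix='01' (no match yet)
Bit 4: prefix='011' -> emit 'a', reset
Bit 5: prefix='0' (no match yet)
Bit 6: prefix='01' (no match yet)
Bit 7: prefix='011' -> emit 'a', reset
Bit 8: prefix='1' -> emit 'm', reset
Bit 9: prefix='0' (no match yet)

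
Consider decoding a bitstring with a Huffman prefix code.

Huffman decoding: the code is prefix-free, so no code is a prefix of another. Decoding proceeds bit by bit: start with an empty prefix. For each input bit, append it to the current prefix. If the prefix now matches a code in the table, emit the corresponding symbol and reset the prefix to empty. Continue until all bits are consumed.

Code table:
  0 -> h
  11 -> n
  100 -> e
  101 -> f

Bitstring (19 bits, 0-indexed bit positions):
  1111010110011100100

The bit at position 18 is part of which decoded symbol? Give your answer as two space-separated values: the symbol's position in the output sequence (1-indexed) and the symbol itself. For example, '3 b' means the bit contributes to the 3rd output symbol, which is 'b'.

Bit 0: prefix='1' (no match yet)
Bit 1: prefix='11' -> emit 'n', reset
Bit 2: prefix='1' (no match yet)
Bit 3: prefix='11' -> emit 'n', reset
Bit 4: prefix='0' -> emit 'h', reset
Bit 5: prefix='1' (no match yet)
Bit 6: prefix='10' (no match yet)
Bit 7: prefix='101' -> emit 'f', reset
Bit 8: prefix='1' (no match yet)
Bit 9: prefix='10' (no match yet)
Bit 10: prefix='100' -> emit 'e', reset
Bit 11: prefix='1' (no match yet)
Bit 12: prefix='11' -> emit 'n', reset
Bit 13: prefix='1' (no match yet)
Bit 14: prefix='10' (no match yet)
Bit 15: prefix='100' -> emit 'e', reset
Bit 16: prefix='1' (no match yet)
Bit 17: prefix='10' (no match yet)
Bit 18: prefix='100' -> emit 'e', reset

Answer: 8 e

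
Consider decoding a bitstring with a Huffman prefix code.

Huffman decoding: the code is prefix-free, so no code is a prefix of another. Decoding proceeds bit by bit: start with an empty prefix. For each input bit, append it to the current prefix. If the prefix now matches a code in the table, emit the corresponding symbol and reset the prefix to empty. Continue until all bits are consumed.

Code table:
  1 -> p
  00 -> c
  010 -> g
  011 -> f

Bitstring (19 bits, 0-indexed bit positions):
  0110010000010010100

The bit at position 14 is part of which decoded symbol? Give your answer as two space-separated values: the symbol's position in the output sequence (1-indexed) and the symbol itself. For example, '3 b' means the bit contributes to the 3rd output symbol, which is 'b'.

Bit 0: prefix='0' (no match yet)
Bit 1: prefix='01' (no match yet)
Bit 2: prefix='011' -> emit 'f', reset
Bit 3: prefix='0' (no match yet)
Bit 4: prefix='00' -> emit 'c', reset
Bit 5: prefix='1' -> emit 'p', reset
Bit 6: prefix='0' (no match yet)
Bit 7: prefix='00' -> emit 'c', reset
Bit 8: prefix='0' (no match yet)
Bit 9: prefix='00' -> emit 'c', reset
Bit 10: prefix='0' (no match yet)
Bit 11: prefix='01' (no match yet)
Bit 12: prefix='010' -> emit 'g', reset
Bit 13: prefix='0' (no match yet)
Bit 14: prefix='01' (no match yet)
Bit 15: prefix='010' -> emit 'g', reset
Bit 16: prefix='1' -> emit 'p', reset
Bit 17: prefix='0' (no match yet)
Bit 18: prefix='00' -> emit 'c', reset

Answer: 7 g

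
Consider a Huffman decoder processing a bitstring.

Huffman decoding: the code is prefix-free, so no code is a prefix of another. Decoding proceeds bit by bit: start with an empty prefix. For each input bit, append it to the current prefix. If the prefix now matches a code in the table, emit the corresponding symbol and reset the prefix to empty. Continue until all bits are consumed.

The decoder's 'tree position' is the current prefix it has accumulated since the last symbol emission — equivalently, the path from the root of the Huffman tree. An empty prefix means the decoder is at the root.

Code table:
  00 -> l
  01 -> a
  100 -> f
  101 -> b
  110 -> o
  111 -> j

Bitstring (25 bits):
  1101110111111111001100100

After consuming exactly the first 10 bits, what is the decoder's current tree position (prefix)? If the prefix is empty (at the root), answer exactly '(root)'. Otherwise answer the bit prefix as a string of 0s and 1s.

Bit 0: prefix='1' (no match yet)
Bit 1: prefix='11' (no match yet)
Bit 2: prefix='110' -> emit 'o', reset
Bit 3: prefix='1' (no match yet)
Bit 4: prefix='11' (no match yet)
Bit 5: prefix='111' -> emit 'j', reset
Bit 6: prefix='0' (no match yet)
Bit 7: prefix='01' -> emit 'a', reset
Bit 8: prefix='1' (no match yet)
Bit 9: prefix='11' (no match yet)

Answer: 11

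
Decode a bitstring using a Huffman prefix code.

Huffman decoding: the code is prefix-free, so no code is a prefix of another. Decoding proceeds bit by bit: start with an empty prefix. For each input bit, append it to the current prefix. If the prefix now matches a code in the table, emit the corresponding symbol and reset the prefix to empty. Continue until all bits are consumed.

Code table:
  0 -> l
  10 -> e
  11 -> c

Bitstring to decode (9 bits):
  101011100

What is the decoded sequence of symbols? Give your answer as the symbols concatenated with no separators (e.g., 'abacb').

Bit 0: prefix='1' (no match yet)
Bit 1: prefix='10' -> emit 'e', reset
Bit 2: prefix='1' (no match yet)
Bit 3: prefix='10' -> emit 'e', reset
Bit 4: prefix='1' (no match yet)
Bit 5: prefix='11' -> emit 'c', reset
Bit 6: prefix='1' (no match yet)
Bit 7: prefix='10' -> emit 'e', reset
Bit 8: prefix='0' -> emit 'l', reset

Answer: eecel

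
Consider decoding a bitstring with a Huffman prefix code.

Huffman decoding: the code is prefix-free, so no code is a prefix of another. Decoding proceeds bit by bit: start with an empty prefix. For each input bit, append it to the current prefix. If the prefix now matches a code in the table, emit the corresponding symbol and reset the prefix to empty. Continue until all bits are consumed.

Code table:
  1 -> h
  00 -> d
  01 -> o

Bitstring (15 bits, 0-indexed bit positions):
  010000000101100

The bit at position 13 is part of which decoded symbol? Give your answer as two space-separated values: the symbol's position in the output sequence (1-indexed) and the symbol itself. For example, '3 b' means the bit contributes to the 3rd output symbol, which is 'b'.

Answer: 8 d

Derivation:
Bit 0: prefix='0' (no match yet)
Bit 1: prefix='01' -> emit 'o', reset
Bit 2: prefix='0' (no match yet)
Bit 3: prefix='00' -> emit 'd', reset
Bit 4: prefix='0' (no match yet)
Bit 5: prefix='00' -> emit 'd', reset
Bit 6: prefix='0' (no match yet)
Bit 7: prefix='00' -> emit 'd', reset
Bit 8: prefix='0' (no match yet)
Bit 9: prefix='01' -> emit 'o', reset
Bit 10: prefix='0' (no match yet)
Bit 11: prefix='01' -> emit 'o', reset
Bit 12: prefix='1' -> emit 'h', reset
Bit 13: prefix='0' (no match yet)
Bit 14: prefix='00' -> emit 'd', reset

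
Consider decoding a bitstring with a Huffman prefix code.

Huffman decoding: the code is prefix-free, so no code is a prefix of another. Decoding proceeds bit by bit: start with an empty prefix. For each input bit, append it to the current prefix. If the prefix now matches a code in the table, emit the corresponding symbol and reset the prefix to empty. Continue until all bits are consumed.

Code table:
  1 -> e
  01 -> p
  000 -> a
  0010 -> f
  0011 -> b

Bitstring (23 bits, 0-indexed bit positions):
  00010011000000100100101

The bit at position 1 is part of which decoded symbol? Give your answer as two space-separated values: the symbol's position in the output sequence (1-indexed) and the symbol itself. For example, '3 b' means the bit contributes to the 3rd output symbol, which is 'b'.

Answer: 1 a

Derivation:
Bit 0: prefix='0' (no match yet)
Bit 1: prefix='00' (no match yet)
Bit 2: prefix='000' -> emit 'a', reset
Bit 3: prefix='1' -> emit 'e', reset
Bit 4: prefix='0' (no match yet)
Bit 5: prefix='00' (no match yet)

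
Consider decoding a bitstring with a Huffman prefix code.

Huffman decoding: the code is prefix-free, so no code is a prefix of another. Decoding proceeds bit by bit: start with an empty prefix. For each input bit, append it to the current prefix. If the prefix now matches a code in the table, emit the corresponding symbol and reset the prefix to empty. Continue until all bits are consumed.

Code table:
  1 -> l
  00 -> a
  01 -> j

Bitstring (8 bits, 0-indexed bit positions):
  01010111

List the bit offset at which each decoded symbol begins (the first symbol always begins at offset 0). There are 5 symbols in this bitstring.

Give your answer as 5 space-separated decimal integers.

Bit 0: prefix='0' (no match yet)
Bit 1: prefix='01' -> emit 'j', reset
Bit 2: prefix='0' (no match yet)
Bit 3: prefix='01' -> emit 'j', reset
Bit 4: prefix='0' (no match yet)
Bit 5: prefix='01' -> emit 'j', reset
Bit 6: prefix='1' -> emit 'l', reset
Bit 7: prefix='1' -> emit 'l', reset

Answer: 0 2 4 6 7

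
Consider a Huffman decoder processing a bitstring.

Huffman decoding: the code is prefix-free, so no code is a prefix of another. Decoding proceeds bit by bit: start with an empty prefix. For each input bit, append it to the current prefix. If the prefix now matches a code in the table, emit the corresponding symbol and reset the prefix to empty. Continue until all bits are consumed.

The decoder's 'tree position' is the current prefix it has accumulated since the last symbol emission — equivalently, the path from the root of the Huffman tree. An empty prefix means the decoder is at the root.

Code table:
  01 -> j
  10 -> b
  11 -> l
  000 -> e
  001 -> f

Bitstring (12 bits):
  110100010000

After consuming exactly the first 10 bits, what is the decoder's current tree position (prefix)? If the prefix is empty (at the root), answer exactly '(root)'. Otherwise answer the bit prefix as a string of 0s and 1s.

Answer: 0

Derivation:
Bit 0: prefix='1' (no match yet)
Bit 1: prefix='11' -> emit 'l', reset
Bit 2: prefix='0' (no match yet)
Bit 3: prefix='01' -> emit 'j', reset
Bit 4: prefix='0' (no match yet)
Bit 5: prefix='00' (no match yet)
Bit 6: prefix='000' -> emit 'e', reset
Bit 7: prefix='1' (no match yet)
Bit 8: prefix='10' -> emit 'b', reset
Bit 9: prefix='0' (no match yet)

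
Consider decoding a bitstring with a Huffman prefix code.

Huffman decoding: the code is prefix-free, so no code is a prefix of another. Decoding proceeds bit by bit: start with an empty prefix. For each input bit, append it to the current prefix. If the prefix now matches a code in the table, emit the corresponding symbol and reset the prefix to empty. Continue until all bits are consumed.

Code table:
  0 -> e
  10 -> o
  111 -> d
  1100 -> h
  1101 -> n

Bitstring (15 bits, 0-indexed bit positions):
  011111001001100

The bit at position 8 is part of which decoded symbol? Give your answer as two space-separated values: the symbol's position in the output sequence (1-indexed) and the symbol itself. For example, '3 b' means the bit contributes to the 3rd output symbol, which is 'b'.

Answer: 4 o

Derivation:
Bit 0: prefix='0' -> emit 'e', reset
Bit 1: prefix='1' (no match yet)
Bit 2: prefix='11' (no match yet)
Bit 3: prefix='111' -> emit 'd', reset
Bit 4: prefix='1' (no match yet)
Bit 5: prefix='11' (no match yet)
Bit 6: prefix='110' (no match yet)
Bit 7: prefix='1100' -> emit 'h', reset
Bit 8: prefix='1' (no match yet)
Bit 9: prefix='10' -> emit 'o', reset
Bit 10: prefix='0' -> emit 'e', reset
Bit 11: prefix='1' (no match yet)
Bit 12: prefix='11' (no match yet)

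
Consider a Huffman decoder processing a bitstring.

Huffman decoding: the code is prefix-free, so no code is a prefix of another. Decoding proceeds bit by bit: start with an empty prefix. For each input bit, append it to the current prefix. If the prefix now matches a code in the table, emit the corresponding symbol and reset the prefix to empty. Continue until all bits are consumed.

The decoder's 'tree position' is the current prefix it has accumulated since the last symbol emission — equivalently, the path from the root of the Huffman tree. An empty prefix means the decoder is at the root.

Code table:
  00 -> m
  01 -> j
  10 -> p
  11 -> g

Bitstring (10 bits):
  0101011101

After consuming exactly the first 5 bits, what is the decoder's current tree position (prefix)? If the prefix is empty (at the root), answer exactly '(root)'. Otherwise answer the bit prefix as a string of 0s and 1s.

Answer: 0

Derivation:
Bit 0: prefix='0' (no match yet)
Bit 1: prefix='01' -> emit 'j', reset
Bit 2: prefix='0' (no match yet)
Bit 3: prefix='01' -> emit 'j', reset
Bit 4: prefix='0' (no match yet)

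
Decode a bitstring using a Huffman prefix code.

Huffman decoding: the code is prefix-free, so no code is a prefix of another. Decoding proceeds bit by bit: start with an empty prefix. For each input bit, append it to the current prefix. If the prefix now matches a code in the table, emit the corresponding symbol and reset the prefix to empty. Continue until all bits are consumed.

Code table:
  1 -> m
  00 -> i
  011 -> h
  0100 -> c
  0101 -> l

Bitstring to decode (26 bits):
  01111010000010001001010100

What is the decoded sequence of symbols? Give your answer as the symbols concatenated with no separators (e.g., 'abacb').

Answer: hmmciccmli

Derivation:
Bit 0: prefix='0' (no match yet)
Bit 1: prefix='01' (no match yet)
Bit 2: prefix='011' -> emit 'h', reset
Bit 3: prefix='1' -> emit 'm', reset
Bit 4: prefix='1' -> emit 'm', reset
Bit 5: prefix='0' (no match yet)
Bit 6: prefix='01' (no match yet)
Bit 7: prefix='010' (no match yet)
Bit 8: prefix='0100' -> emit 'c', reset
Bit 9: prefix='0' (no match yet)
Bit 10: prefix='00' -> emit 'i', reset
Bit 11: prefix='0' (no match yet)
Bit 12: prefix='01' (no match yet)
Bit 13: prefix='010' (no match yet)
Bit 14: prefix='0100' -> emit 'c', reset
Bit 15: prefix='0' (no match yet)
Bit 16: prefix='01' (no match yet)
Bit 17: prefix='010' (no match yet)
Bit 18: prefix='0100' -> emit 'c', reset
Bit 19: prefix='1' -> emit 'm', reset
Bit 20: prefix='0' (no match yet)
Bit 21: prefix='01' (no match yet)
Bit 22: prefix='010' (no match yet)
Bit 23: prefix='0101' -> emit 'l', reset
Bit 24: prefix='0' (no match yet)
Bit 25: prefix='00' -> emit 'i', reset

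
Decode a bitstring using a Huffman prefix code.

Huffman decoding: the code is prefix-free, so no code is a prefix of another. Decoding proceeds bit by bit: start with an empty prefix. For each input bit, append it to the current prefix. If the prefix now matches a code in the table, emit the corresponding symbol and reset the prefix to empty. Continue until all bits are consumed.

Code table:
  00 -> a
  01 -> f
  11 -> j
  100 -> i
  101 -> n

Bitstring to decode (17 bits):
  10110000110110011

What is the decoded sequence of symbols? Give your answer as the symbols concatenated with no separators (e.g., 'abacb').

Bit 0: prefix='1' (no match yet)
Bit 1: prefix='10' (no match yet)
Bit 2: prefix='101' -> emit 'n', reset
Bit 3: prefix='1' (no match yet)
Bit 4: prefix='10' (no match yet)
Bit 5: prefix='100' -> emit 'i', reset
Bit 6: prefix='0' (no match yet)
Bit 7: prefix='00' -> emit 'a', reset
Bit 8: prefix='1' (no match yet)
Bit 9: prefix='11' -> emit 'j', reset
Bit 10: prefix='0' (no match yet)
Bit 11: prefix='01' -> emit 'f', reset
Bit 12: prefix='1' (no match yet)
Bit 13: prefix='10' (no match yet)
Bit 14: prefix='100' -> emit 'i', reset
Bit 15: prefix='1' (no match yet)
Bit 16: prefix='11' -> emit 'j', reset

Answer: niajfij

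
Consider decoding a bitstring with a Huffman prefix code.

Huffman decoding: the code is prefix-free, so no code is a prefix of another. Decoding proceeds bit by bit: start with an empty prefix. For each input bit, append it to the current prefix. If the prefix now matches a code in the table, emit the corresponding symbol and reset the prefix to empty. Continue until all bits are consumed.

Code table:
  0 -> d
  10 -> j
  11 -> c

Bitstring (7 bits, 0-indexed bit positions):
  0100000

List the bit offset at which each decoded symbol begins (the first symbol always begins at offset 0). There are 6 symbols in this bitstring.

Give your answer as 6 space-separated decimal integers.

Answer: 0 1 3 4 5 6

Derivation:
Bit 0: prefix='0' -> emit 'd', reset
Bit 1: prefix='1' (no match yet)
Bit 2: prefix='10' -> emit 'j', reset
Bit 3: prefix='0' -> emit 'd', reset
Bit 4: prefix='0' -> emit 'd', reset
Bit 5: prefix='0' -> emit 'd', reset
Bit 6: prefix='0' -> emit 'd', reset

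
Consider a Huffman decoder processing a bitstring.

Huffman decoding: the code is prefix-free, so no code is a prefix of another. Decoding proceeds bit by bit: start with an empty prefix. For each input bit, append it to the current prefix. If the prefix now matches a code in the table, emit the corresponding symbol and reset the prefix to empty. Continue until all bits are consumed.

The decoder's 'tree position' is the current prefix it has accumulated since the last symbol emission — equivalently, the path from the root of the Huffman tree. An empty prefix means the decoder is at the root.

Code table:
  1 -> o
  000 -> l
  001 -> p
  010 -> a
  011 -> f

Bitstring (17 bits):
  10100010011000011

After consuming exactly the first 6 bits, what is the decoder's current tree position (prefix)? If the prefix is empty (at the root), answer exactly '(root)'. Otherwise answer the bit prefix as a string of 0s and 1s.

Bit 0: prefix='1' -> emit 'o', reset
Bit 1: prefix='0' (no match yet)
Bit 2: prefix='01' (no match yet)
Bit 3: prefix='010' -> emit 'a', reset
Bit 4: prefix='0' (no match yet)
Bit 5: prefix='00' (no match yet)

Answer: 00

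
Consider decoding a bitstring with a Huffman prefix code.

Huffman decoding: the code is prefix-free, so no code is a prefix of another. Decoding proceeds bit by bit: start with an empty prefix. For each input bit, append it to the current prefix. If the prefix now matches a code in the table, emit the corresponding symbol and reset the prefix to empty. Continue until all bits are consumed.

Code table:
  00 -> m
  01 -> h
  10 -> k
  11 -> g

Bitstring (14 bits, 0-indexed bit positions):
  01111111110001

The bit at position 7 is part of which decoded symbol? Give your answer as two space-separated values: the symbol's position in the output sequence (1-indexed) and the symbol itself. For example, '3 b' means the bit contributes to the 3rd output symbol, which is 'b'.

Answer: 4 g

Derivation:
Bit 0: prefix='0' (no match yet)
Bit 1: prefix='01' -> emit 'h', reset
Bit 2: prefix='1' (no match yet)
Bit 3: prefix='11' -> emit 'g', reset
Bit 4: prefix='1' (no match yet)
Bit 5: prefix='11' -> emit 'g', reset
Bit 6: prefix='1' (no match yet)
Bit 7: prefix='11' -> emit 'g', reset
Bit 8: prefix='1' (no match yet)
Bit 9: prefix='11' -> emit 'g', reset
Bit 10: prefix='0' (no match yet)
Bit 11: prefix='00' -> emit 'm', reset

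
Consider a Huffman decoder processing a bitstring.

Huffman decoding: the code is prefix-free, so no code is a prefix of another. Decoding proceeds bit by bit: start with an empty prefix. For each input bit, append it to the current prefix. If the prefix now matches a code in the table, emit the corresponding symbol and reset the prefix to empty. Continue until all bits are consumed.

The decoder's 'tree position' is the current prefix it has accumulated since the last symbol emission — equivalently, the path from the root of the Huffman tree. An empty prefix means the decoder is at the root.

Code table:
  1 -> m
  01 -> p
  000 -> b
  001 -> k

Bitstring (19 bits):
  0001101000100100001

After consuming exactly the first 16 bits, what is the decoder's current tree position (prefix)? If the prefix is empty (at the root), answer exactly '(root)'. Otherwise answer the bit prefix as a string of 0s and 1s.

Bit 0: prefix='0' (no match yet)
Bit 1: prefix='00' (no match yet)
Bit 2: prefix='000' -> emit 'b', reset
Bit 3: prefix='1' -> emit 'm', reset
Bit 4: prefix='1' -> emit 'm', reset
Bit 5: prefix='0' (no match yet)
Bit 6: prefix='01' -> emit 'p', reset
Bit 7: prefix='0' (no match yet)
Bit 8: prefix='00' (no match yet)
Bit 9: prefix='000' -> emit 'b', reset
Bit 10: prefix='1' -> emit 'm', reset
Bit 11: prefix='0' (no match yet)
Bit 12: prefix='00' (no match yet)
Bit 13: prefix='001' -> emit 'k', reset
Bit 14: prefix='0' (no match yet)
Bit 15: prefix='00' (no match yet)

Answer: 00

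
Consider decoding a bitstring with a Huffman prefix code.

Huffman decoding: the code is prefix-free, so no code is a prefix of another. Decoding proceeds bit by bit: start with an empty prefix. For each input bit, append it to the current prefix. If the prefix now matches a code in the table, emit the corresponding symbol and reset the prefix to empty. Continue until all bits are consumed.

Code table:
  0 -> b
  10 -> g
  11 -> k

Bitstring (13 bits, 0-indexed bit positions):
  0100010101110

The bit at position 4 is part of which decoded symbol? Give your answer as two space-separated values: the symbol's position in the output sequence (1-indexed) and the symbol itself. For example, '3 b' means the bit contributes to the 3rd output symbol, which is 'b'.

Bit 0: prefix='0' -> emit 'b', reset
Bit 1: prefix='1' (no match yet)
Bit 2: prefix='10' -> emit 'g', reset
Bit 3: prefix='0' -> emit 'b', reset
Bit 4: prefix='0' -> emit 'b', reset
Bit 5: prefix='1' (no match yet)
Bit 6: prefix='10' -> emit 'g', reset
Bit 7: prefix='1' (no match yet)
Bit 8: prefix='10' -> emit 'g', reset

Answer: 4 b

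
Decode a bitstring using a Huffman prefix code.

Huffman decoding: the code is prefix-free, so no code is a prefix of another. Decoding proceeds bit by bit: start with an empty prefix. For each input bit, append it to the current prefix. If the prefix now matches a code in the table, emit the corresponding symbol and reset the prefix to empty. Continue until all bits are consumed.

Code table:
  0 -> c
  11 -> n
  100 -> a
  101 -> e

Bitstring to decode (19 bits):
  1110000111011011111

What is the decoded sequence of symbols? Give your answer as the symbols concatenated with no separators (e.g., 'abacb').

Bit 0: prefix='1' (no match yet)
Bit 1: prefix='11' -> emit 'n', reset
Bit 2: prefix='1' (no match yet)
Bit 3: prefix='10' (no match yet)
Bit 4: prefix='100' -> emit 'a', reset
Bit 5: prefix='0' -> emit 'c', reset
Bit 6: prefix='0' -> emit 'c', reset
Bit 7: prefix='1' (no match yet)
Bit 8: prefix='11' -> emit 'n', reset
Bit 9: prefix='1' (no match yet)
Bit 10: prefix='10' (no match yet)
Bit 11: prefix='101' -> emit 'e', reset
Bit 12: prefix='1' (no match yet)
Bit 13: prefix='10' (no match yet)
Bit 14: prefix='101' -> emit 'e', reset
Bit 15: prefix='1' (no match yet)
Bit 16: prefix='11' -> emit 'n', reset
Bit 17: prefix='1' (no match yet)
Bit 18: prefix='11' -> emit 'n', reset

Answer: naccneenn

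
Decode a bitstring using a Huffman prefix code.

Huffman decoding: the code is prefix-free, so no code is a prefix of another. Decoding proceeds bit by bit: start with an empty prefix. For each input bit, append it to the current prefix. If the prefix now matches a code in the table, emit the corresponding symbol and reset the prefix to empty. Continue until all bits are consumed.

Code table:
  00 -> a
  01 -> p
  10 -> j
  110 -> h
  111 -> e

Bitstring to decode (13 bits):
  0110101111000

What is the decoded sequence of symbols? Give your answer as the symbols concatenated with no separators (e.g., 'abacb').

Answer: pjjeja

Derivation:
Bit 0: prefix='0' (no match yet)
Bit 1: prefix='01' -> emit 'p', reset
Bit 2: prefix='1' (no match yet)
Bit 3: prefix='10' -> emit 'j', reset
Bit 4: prefix='1' (no match yet)
Bit 5: prefix='10' -> emit 'j', reset
Bit 6: prefix='1' (no match yet)
Bit 7: prefix='11' (no match yet)
Bit 8: prefix='111' -> emit 'e', reset
Bit 9: prefix='1' (no match yet)
Bit 10: prefix='10' -> emit 'j', reset
Bit 11: prefix='0' (no match yet)
Bit 12: prefix='00' -> emit 'a', reset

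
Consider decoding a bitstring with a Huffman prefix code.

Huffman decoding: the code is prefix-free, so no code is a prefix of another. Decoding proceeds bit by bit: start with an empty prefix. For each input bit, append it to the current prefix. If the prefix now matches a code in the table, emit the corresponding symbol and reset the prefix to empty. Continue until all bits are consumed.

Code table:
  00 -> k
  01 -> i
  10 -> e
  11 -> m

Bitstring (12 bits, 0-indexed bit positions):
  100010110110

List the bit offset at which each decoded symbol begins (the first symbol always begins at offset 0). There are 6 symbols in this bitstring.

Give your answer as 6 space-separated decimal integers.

Bit 0: prefix='1' (no match yet)
Bit 1: prefix='10' -> emit 'e', reset
Bit 2: prefix='0' (no match yet)
Bit 3: prefix='00' -> emit 'k', reset
Bit 4: prefix='1' (no match yet)
Bit 5: prefix='10' -> emit 'e', reset
Bit 6: prefix='1' (no match yet)
Bit 7: prefix='11' -> emit 'm', reset
Bit 8: prefix='0' (no match yet)
Bit 9: prefix='01' -> emit 'i', reset
Bit 10: prefix='1' (no match yet)
Bit 11: prefix='10' -> emit 'e', reset

Answer: 0 2 4 6 8 10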